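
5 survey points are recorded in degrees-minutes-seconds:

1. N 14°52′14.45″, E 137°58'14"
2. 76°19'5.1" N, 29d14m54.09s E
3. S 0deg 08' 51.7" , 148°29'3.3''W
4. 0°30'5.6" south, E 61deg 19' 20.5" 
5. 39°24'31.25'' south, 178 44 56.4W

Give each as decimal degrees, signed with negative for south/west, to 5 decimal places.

Point 1:
  Lat: 14 + 52/60 + 14.45/3600 = 14.870681
  N → positive
  Longitude: 137 + 58/60 + 14/3600 = 137.970556
  E → positive
Point 2:
  φ: 19′ + 5.1″ = 19.08500′; 76 + 19.08500/60 = 76.318083
  N → positive
  λ: 29° + 14/60 + 54.09/3600 = 29 + 0.233333 + 0.015025 = 29.248358
  E → positive
Point 3:
  Lat: 0 + 8/60 + 51.7/3600 = 0.147694
  S → negative
  Lon: 148 + 29/60 + 3.3/3600 = 148.484250
  W ⇒ negate
Point 4:
  φ: 30′ + 5.6″ = 30.09333′; 0 + 30.09333/60 = 0.501556
  S ⇒ negate
  Longitude: 61° + 19/60 + 20.5/3600 = 61 + 0.316667 + 0.005694 = 61.322361
  E → positive
Point 5:
  Lat: 24′ + 31.25″ = 24.52083′; 39 + 24.52083/60 = 39.408681
  S ⇒ negate
  Longitude: 44′ + 56.4″ = 44.94000′; 178 + 44.94000/60 = 178.749000
  W → negative

1. 14.87068, 137.97056
2. 76.31808, 29.24836
3. -0.14769, -148.48425
4. -0.50156, 61.32236
5. -39.40868, -178.74900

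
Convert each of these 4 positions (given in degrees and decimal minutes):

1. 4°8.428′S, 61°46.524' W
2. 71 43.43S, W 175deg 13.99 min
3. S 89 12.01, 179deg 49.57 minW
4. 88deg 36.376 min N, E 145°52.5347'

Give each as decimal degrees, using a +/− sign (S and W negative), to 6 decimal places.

1. -4.140467, -61.775400
2. -71.723833, -175.233167
3. -89.200167, -179.826167
4. 88.606267, 145.875578

Point 1:
  Latitude: 8.428′ = 0.140467°; total 4.1404667
  hemisphere S, so the sign is −
  λ: 46.524′ = 0.775400°; total 61.7754000
  hemisphere W, so the sign is −
Point 2:
  Latitude: 43.43′ = 0.723833°; total 71.7238333
  hemisphere S, so the sign is −
  Lon: 13.99′ = 0.233167°; total 175.2331667
  hemisphere W, so the sign is −
Point 3:
  Latitude: 12.01′ = 0.200167°; total 89.2001667
  S → negative
  λ: 179 + 49.57/60 = 179.8261667
  hemisphere W, so the sign is −
Point 4:
  Lat: 88 + 36.376/60 = 88.6062667
  N → positive
  Lon: 52.5347′ = 0.875578°; total 145.8755783
  E → positive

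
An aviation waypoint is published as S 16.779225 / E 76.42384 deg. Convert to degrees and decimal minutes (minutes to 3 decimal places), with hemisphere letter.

Lat: 16° + 0.779225 × 60 = 16° 46.75350′
λ: minutes = (76.423840 − 76) × 60 = 25.43040

16° 46.754′ S, 76° 25.430′ E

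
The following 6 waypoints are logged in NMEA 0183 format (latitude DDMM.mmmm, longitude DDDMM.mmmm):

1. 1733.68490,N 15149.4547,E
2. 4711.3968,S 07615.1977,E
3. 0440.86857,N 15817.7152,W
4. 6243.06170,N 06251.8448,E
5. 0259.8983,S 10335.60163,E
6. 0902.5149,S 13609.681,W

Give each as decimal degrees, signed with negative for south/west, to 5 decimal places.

1. 17.56142, 151.82425
2. -47.18995, 76.25330
3. 4.68114, -158.29525
4. 62.71770, 62.86408
5. -2.99831, 103.59336
6. -9.04192, -136.16135

Point 1:
  φ: split at 2 digits → 17° and 33.6849′; 17 + 33.6849/60 = 17.561415
  N → positive
  λ: degrees = first 3 digits = 151, minutes = 49.4547; 151 + 49.4547/60 = 151.824245
  E ⇒ keep positive
Point 2:
  φ: degrees = first 2 digits = 47, minutes = 11.3968; 47 + 11.3968/60 = 47.189947
  S ⇒ negate
  λ: degrees = first 3 digits = 76, minutes = 15.1977; 76 + 15.1977/60 = 76.253295
  E ⇒ keep positive
Point 3:
  φ: degrees = first 2 digits = 4, minutes = 40.86857; 4 + 40.86857/60 = 4.681143
  N → positive
  λ: degrees = first 3 digits = 158, minutes = 17.7152; 158 + 17.7152/60 = 158.295253
  W ⇒ negate
Point 4:
  φ: split at 2 digits → 62° and 43.0617′; 62 + 43.0617/60 = 62.717695
  N → positive
  Longitude: degrees = first 3 digits = 62, minutes = 51.8448; 62 + 51.8448/60 = 62.864080
  E ⇒ keep positive
Point 5:
  φ: split at 2 digits → 02° and 59.8983′; 2 + 59.8983/60 = 2.998305
  S ⇒ negate
  λ: degrees = first 3 digits = 103, minutes = 35.60163; 103 + 35.60163/60 = 103.593361
  E → positive
Point 6:
  Latitude: degrees = first 2 digits = 9, minutes = 2.5149; 9 + 2.5149/60 = 9.041915
  hemisphere S, so the sign is −
  λ: degrees = first 3 digits = 136, minutes = 9.681; 136 + 9.681/60 = 136.161350
  W → negative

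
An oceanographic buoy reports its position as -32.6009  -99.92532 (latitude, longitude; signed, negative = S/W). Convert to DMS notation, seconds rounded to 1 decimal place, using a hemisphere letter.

Latitude is negative → S; |value| = 32.600900
φ: 0.600900 × 60 = 36.05400′ → 36′, remainder × 60 = 3.240″
Longitude is negative → W; |value| = 99.925320
Longitude: 0.925320° → 55.51920′; 0.51920 × 60 = 31.152″

32°36′3.2″ S, 99°55′31.2″ W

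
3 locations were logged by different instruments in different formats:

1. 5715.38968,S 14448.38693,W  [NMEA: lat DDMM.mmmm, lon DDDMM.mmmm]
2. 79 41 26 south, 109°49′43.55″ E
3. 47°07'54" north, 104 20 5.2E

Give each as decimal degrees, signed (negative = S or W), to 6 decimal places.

1. -57.256495, -144.806449
2. -79.690556, 109.828764
3. 47.131667, 104.334778

Point 1:
  Lat: split at 2 digits → 57° and 15.38968′; 57 + 15.38968/60 = 57.2564947
  hemisphere S, so the sign is −
  λ: degrees = first 3 digits = 144, minutes = 48.38693; 144 + 48.38693/60 = 144.8064488
  W → negative
Point 2:
  Lat: 41′ + 26″ = 41.43333′; 79 + 41.43333/60 = 79.6905556
  S ⇒ negate
  Longitude: 109° + 49/60 + 43.55/3600 = 109 + 0.816667 + 0.012097 = 109.8287639
  E ⇒ keep positive
Point 3:
  φ: 47 + 7/60 + 54/3600 = 47.1316667
  N ⇒ keep positive
  λ: 104 + 20/60 + 5.2/3600 = 104.3347778
  E ⇒ keep positive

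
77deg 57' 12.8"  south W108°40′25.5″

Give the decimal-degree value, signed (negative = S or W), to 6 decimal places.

-77.953556, -108.673750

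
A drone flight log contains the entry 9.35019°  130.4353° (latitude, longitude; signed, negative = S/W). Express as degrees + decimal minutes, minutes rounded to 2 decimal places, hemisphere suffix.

9° 21.01′ N, 130° 26.12′ E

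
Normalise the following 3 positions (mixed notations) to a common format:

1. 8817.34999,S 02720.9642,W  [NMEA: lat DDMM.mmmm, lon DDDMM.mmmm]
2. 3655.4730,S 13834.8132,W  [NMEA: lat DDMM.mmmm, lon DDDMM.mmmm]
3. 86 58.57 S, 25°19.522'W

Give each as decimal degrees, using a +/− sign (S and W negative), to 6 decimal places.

Point 1:
  Latitude: degrees = first 2 digits = 88, minutes = 17.34999; 88 + 17.34999/60 = 88.2891665
  S ⇒ negate
  Lon: degrees = first 3 digits = 27, minutes = 20.9642; 27 + 20.9642/60 = 27.3494033
  hemisphere W, so the sign is −
Point 2:
  φ: split at 2 digits → 36° and 55.473′; 36 + 55.473/60 = 36.9245500
  S → negative
  Lon: split at 3 digits → 138° and 34.8132′; 138 + 34.8132/60 = 138.5802200
  hemisphere W, so the sign is −
Point 3:
  φ: 86 + 58.57/60 = 86.9761667
  S ⇒ negate
  Longitude: 25 + 19.522/60 = 25.3253667
  W → negative

1. -88.289167, -27.349403
2. -36.924550, -138.580220
3. -86.976167, -25.325367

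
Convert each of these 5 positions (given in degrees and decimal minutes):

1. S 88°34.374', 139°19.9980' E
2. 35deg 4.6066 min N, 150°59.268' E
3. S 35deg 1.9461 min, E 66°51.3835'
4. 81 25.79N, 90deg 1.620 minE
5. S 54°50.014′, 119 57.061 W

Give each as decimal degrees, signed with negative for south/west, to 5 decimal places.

1. -88.57290, 139.33330
2. 35.07678, 150.98780
3. -35.03244, 66.85639
4. 81.42983, 90.02700
5. -54.83357, -119.95102

Point 1:
  Lat: 88 + 34.374/60 = 88.572900
  hemisphere S, so the sign is −
  λ: 139 + 19.998/60 = 139.333300
  E → positive
Point 2:
  Latitude: 4.6066′ = 0.076777°; total 35.076777
  N ⇒ keep positive
  Longitude: 150 + 59.268/60 = 150.987800
  E → positive
Point 3:
  Latitude: 1.9461′ = 0.032435°; total 35.032435
  S ⇒ negate
  Longitude: 66 + 51.3835/60 = 66.856392
  E → positive
Point 4:
  φ: 25.79′ = 0.429833°; total 81.429833
  N ⇒ keep positive
  λ: 90 + 1.62/60 = 90.027000
  E ⇒ keep positive
Point 5:
  Lat: 54 + 50.014/60 = 54.833567
  hemisphere S, so the sign is −
  Lon: 57.061′ = 0.951017°; total 119.951017
  W ⇒ negate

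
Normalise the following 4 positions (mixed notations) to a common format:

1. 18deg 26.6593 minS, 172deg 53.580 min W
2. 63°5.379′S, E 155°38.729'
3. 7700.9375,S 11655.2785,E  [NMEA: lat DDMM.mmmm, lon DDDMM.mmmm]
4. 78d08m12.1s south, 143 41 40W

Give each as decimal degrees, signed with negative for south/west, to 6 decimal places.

Point 1:
  Lat: 26.6593′ = 0.444322°; total 18.4443217
  S → negative
  Longitude: 53.58′ = 0.893000°; total 172.8930000
  W ⇒ negate
Point 2:
  φ: 63 + 5.379/60 = 63.0896500
  S → negative
  Longitude: 38.729′ = 0.645483°; total 155.6454833
  E → positive
Point 3:
  Lat: degrees = first 2 digits = 77, minutes = 0.9375; 77 + 0.9375/60 = 77.0156250
  hemisphere S, so the sign is −
  λ: degrees = first 3 digits = 116, minutes = 55.2785; 116 + 55.2785/60 = 116.9213083
  E → positive
Point 4:
  φ: 78° + 8/60 + 12.1/3600 = 78 + 0.133333 + 0.003361 = 78.1366944
  S → negative
  λ: 143° + 41/60 + 40/3600 = 143 + 0.683333 + 0.011111 = 143.6944444
  W → negative

1. -18.444322, -172.893000
2. -63.089650, 155.645483
3. -77.015625, 116.921308
4. -78.136694, -143.694444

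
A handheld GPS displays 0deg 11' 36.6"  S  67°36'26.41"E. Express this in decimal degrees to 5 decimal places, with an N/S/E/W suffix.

0.19350° S, 67.60734° E

Lat: 0° + 11/60 + 36.6/3600 = 0 + 0.183333 + 0.010167 = 0.193500
λ: 67 + 36/60 + 26.41/3600 = 67.607336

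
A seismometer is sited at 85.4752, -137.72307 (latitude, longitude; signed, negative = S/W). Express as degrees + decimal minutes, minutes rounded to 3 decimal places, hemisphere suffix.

85° 28.512′ N, 137° 43.384′ W

Lat: fractional part 0.475200 → 28.51200 minutes
Longitude is negative → W; |value| = 137.723070
Lon: 137° + 0.723070 × 60 = 137° 43.38420′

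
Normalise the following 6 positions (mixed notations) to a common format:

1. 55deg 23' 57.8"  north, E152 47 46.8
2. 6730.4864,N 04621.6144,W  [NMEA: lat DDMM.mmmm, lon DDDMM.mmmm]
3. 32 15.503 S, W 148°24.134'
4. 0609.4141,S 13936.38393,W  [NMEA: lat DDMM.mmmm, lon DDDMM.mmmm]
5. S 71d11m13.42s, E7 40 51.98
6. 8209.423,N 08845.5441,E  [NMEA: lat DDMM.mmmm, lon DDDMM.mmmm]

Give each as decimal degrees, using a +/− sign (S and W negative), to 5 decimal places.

Point 1:
  φ: 55 + 23/60 + 57.8/3600 = 55.399389
  N ⇒ keep positive
  λ: 47′ + 46.8″ = 47.78000′; 152 + 47.78000/60 = 152.796333
  E → positive
Point 2:
  Latitude: split at 2 digits → 67° and 30.4864′; 67 + 30.4864/60 = 67.508107
  N → positive
  Longitude: split at 3 digits → 046° and 21.6144′; 46 + 21.6144/60 = 46.360240
  W ⇒ negate
Point 3:
  Lat: 15.503′ = 0.258383°; total 32.258383
  S ⇒ negate
  Lon: 148 + 24.134/60 = 148.402233
  W ⇒ negate
Point 4:
  φ: split at 2 digits → 06° and 9.4141′; 6 + 9.4141/60 = 6.156902
  S ⇒ negate
  Longitude: degrees = first 3 digits = 139, minutes = 36.38393; 139 + 36.38393/60 = 139.606399
  W → negative
Point 5:
  Latitude: 71 + 11/60 + 13.42/3600 = 71.187061
  hemisphere S, so the sign is −
  Longitude: 7 + 40/60 + 51.98/3600 = 7.681106
  E ⇒ keep positive
Point 6:
  Latitude: split at 2 digits → 82° and 9.423′; 82 + 9.423/60 = 82.157050
  N → positive
  λ: split at 3 digits → 088° and 45.5441′; 88 + 45.5441/60 = 88.759068
  E → positive

1. 55.39939, 152.79633
2. 67.50811, -46.36024
3. -32.25838, -148.40223
4. -6.15690, -139.60640
5. -71.18706, 7.68111
6. 82.15705, 88.75907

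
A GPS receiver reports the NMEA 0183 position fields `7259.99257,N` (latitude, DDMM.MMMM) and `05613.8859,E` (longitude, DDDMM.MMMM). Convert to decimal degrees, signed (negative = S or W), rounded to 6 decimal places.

72.999876, 56.231432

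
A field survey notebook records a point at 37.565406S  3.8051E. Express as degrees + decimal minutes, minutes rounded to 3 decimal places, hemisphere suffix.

37° 33.924′ S, 3° 48.306′ E

φ: fractional part 0.565406 → 33.92436 minutes
λ: 3° + 0.805100 × 60 = 3° 48.30600′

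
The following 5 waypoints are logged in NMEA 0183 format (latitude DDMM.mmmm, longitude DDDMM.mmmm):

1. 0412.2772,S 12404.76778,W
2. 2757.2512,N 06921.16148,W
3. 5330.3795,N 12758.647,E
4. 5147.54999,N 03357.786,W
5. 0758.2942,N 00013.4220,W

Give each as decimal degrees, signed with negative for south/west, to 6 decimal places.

Point 1:
  Latitude: split at 2 digits → 04° and 12.2772′; 4 + 12.2772/60 = 4.2046200
  hemisphere S, so the sign is −
  Longitude: split at 3 digits → 124° and 4.76778′; 124 + 4.76778/60 = 124.0794630
  hemisphere W, so the sign is −
Point 2:
  φ: split at 2 digits → 27° and 57.2512′; 27 + 57.2512/60 = 27.9541867
  N → positive
  Longitude: degrees = first 3 digits = 69, minutes = 21.16148; 69 + 21.16148/60 = 69.3526913
  W → negative
Point 3:
  Lat: degrees = first 2 digits = 53, minutes = 30.3795; 53 + 30.3795/60 = 53.5063250
  N ⇒ keep positive
  Longitude: degrees = first 3 digits = 127, minutes = 58.647; 127 + 58.647/60 = 127.9774500
  E ⇒ keep positive
Point 4:
  Latitude: degrees = first 2 digits = 51, minutes = 47.54999; 51 + 47.54999/60 = 51.7924998
  N → positive
  λ: split at 3 digits → 033° and 57.786′; 33 + 57.786/60 = 33.9631000
  hemisphere W, so the sign is −
Point 5:
  φ: split at 2 digits → 07° and 58.2942′; 7 + 58.2942/60 = 7.9715700
  N ⇒ keep positive
  λ: degrees = first 3 digits = 0, minutes = 13.422; 0 + 13.422/60 = 0.2237000
  hemisphere W, so the sign is −

1. -4.204620, -124.079463
2. 27.954187, -69.352691
3. 53.506325, 127.977450
4. 51.792500, -33.963100
5. 7.971570, -0.223700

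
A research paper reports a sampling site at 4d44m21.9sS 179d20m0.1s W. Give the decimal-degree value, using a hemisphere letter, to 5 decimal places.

4.73942° S, 179.33336° W

Lat: 4 + 44/60 + 21.9/3600 = 4.739417
Longitude: 179 + 20/60 + 0.1/3600 = 179.333361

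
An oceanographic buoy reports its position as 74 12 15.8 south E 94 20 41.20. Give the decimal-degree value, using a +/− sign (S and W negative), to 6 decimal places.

-74.204389, 94.344778

Latitude: 74 + 12/60 + 15.8/3600 = 74.2043889
hemisphere S, so the sign is −
λ: 94 + 20/60 + 41.2/3600 = 94.3447778
E ⇒ keep positive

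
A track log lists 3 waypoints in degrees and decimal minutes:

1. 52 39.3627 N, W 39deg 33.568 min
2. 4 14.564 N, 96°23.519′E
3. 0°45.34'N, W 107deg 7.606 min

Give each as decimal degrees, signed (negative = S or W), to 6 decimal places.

Point 1:
  Latitude: 39.3627′ = 0.656045°; total 52.6560450
  N → positive
  Lon: 39 + 33.568/60 = 39.5594667
  W → negative
Point 2:
  Latitude: 4 + 14.564/60 = 4.2427333
  N → positive
  Longitude: 96 + 23.519/60 = 96.3919833
  E ⇒ keep positive
Point 3:
  φ: 45.34′ = 0.755667°; total 0.7556667
  N → positive
  Lon: 7.606′ = 0.126767°; total 107.1267667
  W ⇒ negate

1. 52.656045, -39.559467
2. 4.242733, 96.391983
3. 0.755667, -107.126767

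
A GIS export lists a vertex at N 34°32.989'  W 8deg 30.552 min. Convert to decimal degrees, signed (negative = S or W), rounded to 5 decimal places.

34.54982, -8.50920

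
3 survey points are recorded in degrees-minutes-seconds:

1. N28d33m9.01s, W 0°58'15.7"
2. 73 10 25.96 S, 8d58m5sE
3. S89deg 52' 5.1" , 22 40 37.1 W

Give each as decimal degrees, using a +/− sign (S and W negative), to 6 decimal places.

1. 28.552503, -0.971028
2. -73.173878, 8.968056
3. -89.868083, -22.676972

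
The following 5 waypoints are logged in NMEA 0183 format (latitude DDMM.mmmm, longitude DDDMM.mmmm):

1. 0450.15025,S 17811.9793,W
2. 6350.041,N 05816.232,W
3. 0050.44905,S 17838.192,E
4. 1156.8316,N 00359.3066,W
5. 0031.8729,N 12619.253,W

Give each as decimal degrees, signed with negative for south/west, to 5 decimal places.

Point 1:
  φ: degrees = first 2 digits = 4, minutes = 50.15025; 4 + 50.15025/60 = 4.835838
  hemisphere S, so the sign is −
  Longitude: split at 3 digits → 178° and 11.9793′; 178 + 11.9793/60 = 178.199655
  W ⇒ negate
Point 2:
  φ: degrees = first 2 digits = 63, minutes = 50.041; 63 + 50.041/60 = 63.834017
  N → positive
  Lon: split at 3 digits → 058° and 16.232′; 58 + 16.232/60 = 58.270533
  W → negative
Point 3:
  Latitude: split at 2 digits → 00° and 50.44905′; 0 + 50.44905/60 = 0.840818
  hemisphere S, so the sign is −
  Longitude: split at 3 digits → 178° and 38.192′; 178 + 38.192/60 = 178.636533
  E ⇒ keep positive
Point 4:
  φ: degrees = first 2 digits = 11, minutes = 56.8316; 11 + 56.8316/60 = 11.947193
  N ⇒ keep positive
  Longitude: degrees = first 3 digits = 3, minutes = 59.3066; 3 + 59.3066/60 = 3.988443
  W → negative
Point 5:
  Latitude: split at 2 digits → 00° and 31.8729′; 0 + 31.8729/60 = 0.531215
  N ⇒ keep positive
  λ: degrees = first 3 digits = 126, minutes = 19.253; 126 + 19.253/60 = 126.320883
  W ⇒ negate

1. -4.83584, -178.19966
2. 63.83402, -58.27053
3. -0.84082, 178.63653
4. 11.94719, -3.98844
5. 0.53122, -126.32088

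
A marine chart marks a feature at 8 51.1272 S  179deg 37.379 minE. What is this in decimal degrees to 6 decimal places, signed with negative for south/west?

-8.852120, 179.622983

φ: 51.1272′ = 0.852120°; total 8.8521200
S → negative
λ: 37.379′ = 0.622983°; total 179.6229833
E → positive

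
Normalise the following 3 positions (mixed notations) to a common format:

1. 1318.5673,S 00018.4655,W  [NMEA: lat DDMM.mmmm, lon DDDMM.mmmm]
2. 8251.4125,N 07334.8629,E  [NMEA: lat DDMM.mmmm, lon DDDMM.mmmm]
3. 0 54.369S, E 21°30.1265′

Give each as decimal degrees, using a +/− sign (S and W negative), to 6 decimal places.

1. -13.309455, -0.307758
2. 82.856875, 73.581048
3. -0.906150, 21.502108

Point 1:
  Lat: degrees = first 2 digits = 13, minutes = 18.5673; 13 + 18.5673/60 = 13.3094550
  hemisphere S, so the sign is −
  Longitude: degrees = first 3 digits = 0, minutes = 18.4655; 0 + 18.4655/60 = 0.3077583
  hemisphere W, so the sign is −
Point 2:
  Lat: degrees = first 2 digits = 82, minutes = 51.4125; 82 + 51.4125/60 = 82.8568750
  N ⇒ keep positive
  Longitude: split at 3 digits → 073° and 34.8629′; 73 + 34.8629/60 = 73.5810483
  E ⇒ keep positive
Point 3:
  φ: 54.369′ = 0.906150°; total 0.9061500
  S ⇒ negate
  Lon: 30.1265′ = 0.502108°; total 21.5021083
  E ⇒ keep positive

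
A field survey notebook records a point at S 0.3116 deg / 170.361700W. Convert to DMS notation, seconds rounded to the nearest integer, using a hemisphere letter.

0°18′42″ S, 170°21′42″ W

φ: whole degrees 0; 18.69600′ → 18′ and 41.76″
Lon: 0.361700 × 60 = 21.70200′ → 21′, remainder × 60 = 42.12″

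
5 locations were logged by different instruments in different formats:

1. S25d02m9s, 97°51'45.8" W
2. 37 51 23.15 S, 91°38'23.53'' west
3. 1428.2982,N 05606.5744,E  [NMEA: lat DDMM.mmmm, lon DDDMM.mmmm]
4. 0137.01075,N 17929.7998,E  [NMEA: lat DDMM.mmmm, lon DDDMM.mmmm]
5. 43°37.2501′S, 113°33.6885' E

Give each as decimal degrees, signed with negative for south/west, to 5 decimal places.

1. -25.03583, -97.86272
2. -37.85643, -91.63987
3. 14.47164, 56.10957
4. 1.61685, 179.49666
5. -43.62084, 113.56148

Point 1:
  Lat: 2′ + 9″ = 2.15000′; 25 + 2.15000/60 = 25.035833
  S → negative
  Longitude: 97 + 51/60 + 45.8/3600 = 97.862722
  hemisphere W, so the sign is −
Point 2:
  φ: 37° + 51/60 + 23.15/3600 = 37 + 0.850000 + 0.006431 = 37.856431
  S → negative
  λ: 38′ + 23.53″ = 38.39217′; 91 + 38.39217/60 = 91.639869
  W ⇒ negate
Point 3:
  Latitude: split at 2 digits → 14° and 28.2982′; 14 + 28.2982/60 = 14.471637
  N ⇒ keep positive
  Longitude: degrees = first 3 digits = 56, minutes = 6.5744; 56 + 6.5744/60 = 56.109573
  E ⇒ keep positive
Point 4:
  Lat: degrees = first 2 digits = 1, minutes = 37.01075; 1 + 37.01075/60 = 1.616846
  N → positive
  Longitude: degrees = first 3 digits = 179, minutes = 29.7998; 179 + 29.7998/60 = 179.496663
  E ⇒ keep positive
Point 5:
  φ: 43 + 37.2501/60 = 43.620835
  hemisphere S, so the sign is −
  Longitude: 33.6885′ = 0.561475°; total 113.561475
  E → positive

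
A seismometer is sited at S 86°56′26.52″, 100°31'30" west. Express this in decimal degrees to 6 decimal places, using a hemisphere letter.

φ: 56′ + 26.52″ = 56.44200′; 86 + 56.44200/60 = 86.9407000
λ: 100° + 31/60 + 30/3600 = 100 + 0.516667 + 0.008333 = 100.5250000

86.940700° S, 100.525000° W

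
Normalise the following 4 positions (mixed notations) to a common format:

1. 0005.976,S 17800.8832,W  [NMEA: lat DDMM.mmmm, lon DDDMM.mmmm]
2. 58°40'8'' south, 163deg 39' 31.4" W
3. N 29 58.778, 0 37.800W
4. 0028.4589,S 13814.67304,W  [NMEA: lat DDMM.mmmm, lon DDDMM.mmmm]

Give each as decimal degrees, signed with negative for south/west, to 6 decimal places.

1. -0.099600, -178.014720
2. -58.668889, -163.658722
3. 29.979633, -0.630000
4. -0.474315, -138.244551

Point 1:
  Latitude: degrees = first 2 digits = 0, minutes = 5.976; 0 + 5.976/60 = 0.0996000
  S ⇒ negate
  λ: degrees = first 3 digits = 178, minutes = 0.8832; 178 + 0.8832/60 = 178.0147200
  W ⇒ negate
Point 2:
  φ: 58 + 40/60 + 8/3600 = 58.6688889
  hemisphere S, so the sign is −
  Lon: 39′ + 31.4″ = 39.52333′; 163 + 39.52333/60 = 163.6587222
  W → negative
Point 3:
  Lat: 58.778′ = 0.979633°; total 29.9796333
  N ⇒ keep positive
  Longitude: 37.8′ = 0.630000°; total 0.6300000
  W → negative
Point 4:
  φ: split at 2 digits → 00° and 28.4589′; 0 + 28.4589/60 = 0.4743150
  S → negative
  Longitude: split at 3 digits → 138° and 14.67304′; 138 + 14.67304/60 = 138.2445507
  hemisphere W, so the sign is −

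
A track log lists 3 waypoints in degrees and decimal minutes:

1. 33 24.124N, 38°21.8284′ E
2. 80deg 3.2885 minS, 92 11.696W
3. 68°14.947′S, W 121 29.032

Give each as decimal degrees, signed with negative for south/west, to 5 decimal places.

1. 33.40207, 38.36381
2. -80.05481, -92.19493
3. -68.24912, -121.48387

Point 1:
  φ: 24.124′ = 0.402067°; total 33.402067
  N ⇒ keep positive
  Longitude: 21.8284′ = 0.363807°; total 38.363807
  E ⇒ keep positive
Point 2:
  Lat: 80 + 3.2885/60 = 80.054808
  S ⇒ negate
  Lon: 92 + 11.696/60 = 92.194933
  W ⇒ negate
Point 3:
  Lat: 14.947′ = 0.249117°; total 68.249117
  hemisphere S, so the sign is −
  Lon: 121 + 29.032/60 = 121.483867
  W → negative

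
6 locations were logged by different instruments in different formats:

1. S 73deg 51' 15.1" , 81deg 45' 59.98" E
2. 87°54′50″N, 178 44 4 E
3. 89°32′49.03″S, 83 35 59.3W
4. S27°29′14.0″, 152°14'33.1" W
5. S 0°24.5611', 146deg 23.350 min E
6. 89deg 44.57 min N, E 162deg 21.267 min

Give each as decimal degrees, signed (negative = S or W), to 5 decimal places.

1. -73.85419, 81.76666
2. 87.91389, 178.73444
3. -89.54695, -83.59981
4. -27.48722, -152.24253
5. -0.40935, 146.38917
6. 89.74283, 162.35445

Point 1:
  φ: 51′ + 15.1″ = 51.25167′; 73 + 51.25167/60 = 73.854194
  S ⇒ negate
  Lon: 45′ + 59.98″ = 45.99967′; 81 + 45.99967/60 = 81.766661
  E ⇒ keep positive
Point 2:
  Lat: 87° + 54/60 + 50/3600 = 87 + 0.900000 + 0.013889 = 87.913889
  N ⇒ keep positive
  Longitude: 178° + 44/60 + 4/3600 = 178 + 0.733333 + 0.001111 = 178.734444
  E ⇒ keep positive
Point 3:
  Latitude: 32′ + 49.03″ = 32.81717′; 89 + 32.81717/60 = 89.546953
  hemisphere S, so the sign is −
  λ: 35′ + 59.3″ = 35.98833′; 83 + 35.98833/60 = 83.599806
  hemisphere W, so the sign is −
Point 4:
  Latitude: 27° + 29/60 + 14/3600 = 27 + 0.483333 + 0.003889 = 27.487222
  hemisphere S, so the sign is −
  Lon: 14′ + 33.1″ = 14.55167′; 152 + 14.55167/60 = 152.242528
  W → negative
Point 5:
  Lat: 0 + 24.5611/60 = 0.409352
  S → negative
  Lon: 23.35′ = 0.389167°; total 146.389167
  E → positive
Point 6:
  Lat: 89 + 44.57/60 = 89.742833
  N ⇒ keep positive
  Longitude: 21.267′ = 0.354450°; total 162.354450
  E ⇒ keep positive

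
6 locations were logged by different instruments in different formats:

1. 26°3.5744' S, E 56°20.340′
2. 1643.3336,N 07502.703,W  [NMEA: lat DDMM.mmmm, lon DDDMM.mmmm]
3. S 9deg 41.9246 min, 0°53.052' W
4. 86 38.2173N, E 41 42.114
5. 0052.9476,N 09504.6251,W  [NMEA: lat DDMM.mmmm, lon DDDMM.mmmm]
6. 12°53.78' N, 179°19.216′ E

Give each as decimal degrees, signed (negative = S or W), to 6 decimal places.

1. -26.059573, 56.339000
2. 16.722227, -75.045050
3. -9.698743, -0.884200
4. 86.636955, 41.701900
5. 0.882460, -95.077085
6. 12.896333, 179.320267

Point 1:
  Lat: 26 + 3.5744/60 = 26.0595733
  S ⇒ negate
  Longitude: 20.34′ = 0.339000°; total 56.3390000
  E ⇒ keep positive
Point 2:
  φ: split at 2 digits → 16° and 43.3336′; 16 + 43.3336/60 = 16.7222267
  N → positive
  Lon: degrees = first 3 digits = 75, minutes = 2.703; 75 + 2.703/60 = 75.0450500
  W → negative
Point 3:
  φ: 9 + 41.9246/60 = 9.6987433
  S ⇒ negate
  Lon: 0 + 53.052/60 = 0.8842000
  W → negative
Point 4:
  Latitude: 86 + 38.2173/60 = 86.6369550
  N ⇒ keep positive
  Lon: 41 + 42.114/60 = 41.7019000
  E ⇒ keep positive
Point 5:
  φ: degrees = first 2 digits = 0, minutes = 52.9476; 0 + 52.9476/60 = 0.8824600
  N → positive
  Lon: split at 3 digits → 095° and 4.6251′; 95 + 4.6251/60 = 95.0770850
  W ⇒ negate
Point 6:
  Lat: 53.78′ = 0.896333°; total 12.8963333
  N → positive
  Longitude: 179 + 19.216/60 = 179.3202667
  E ⇒ keep positive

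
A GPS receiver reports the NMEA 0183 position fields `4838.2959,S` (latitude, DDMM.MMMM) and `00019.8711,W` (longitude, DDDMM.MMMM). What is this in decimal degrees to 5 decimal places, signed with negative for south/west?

-48.63827, -0.33119

Latitude: degrees = first 2 digits = 48, minutes = 38.2959; 48 + 38.2959/60 = 48.638265
S → negative
λ: degrees = first 3 digits = 0, minutes = 19.8711; 0 + 19.8711/60 = 0.331185
hemisphere W, so the sign is −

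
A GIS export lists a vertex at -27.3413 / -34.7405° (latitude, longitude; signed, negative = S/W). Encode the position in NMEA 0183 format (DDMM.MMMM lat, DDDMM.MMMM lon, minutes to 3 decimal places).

2720.478,S / 03444.430,W

Latitude is negative → S; |value| = 27.341300
φ: minutes = (27.341300 − 27) × 60 = 20.47800
Longitude is negative → W; |value| = 34.740500
Longitude: 34° + 0.740500 × 60 = 34° 44.43000′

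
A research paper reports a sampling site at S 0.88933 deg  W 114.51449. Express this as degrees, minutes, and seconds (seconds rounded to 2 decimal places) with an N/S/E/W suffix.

Lat: 0.889330° → 53.35980′; 0.35980 × 60 = 21.5880″
Longitude: 0.514490° → 30.86940′; 0.86940 × 60 = 52.1640″

0°53′21.59″ S, 114°30′52.16″ W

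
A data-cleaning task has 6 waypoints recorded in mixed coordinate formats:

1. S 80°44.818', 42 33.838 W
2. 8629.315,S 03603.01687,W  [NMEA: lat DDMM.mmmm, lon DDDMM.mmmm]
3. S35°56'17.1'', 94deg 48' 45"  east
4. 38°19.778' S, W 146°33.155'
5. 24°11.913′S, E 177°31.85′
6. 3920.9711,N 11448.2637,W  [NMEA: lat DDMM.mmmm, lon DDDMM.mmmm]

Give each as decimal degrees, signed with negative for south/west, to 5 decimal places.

Point 1:
  Lat: 80 + 44.818/60 = 80.746967
  hemisphere S, so the sign is −
  Lon: 33.838′ = 0.563967°; total 42.563967
  hemisphere W, so the sign is −
Point 2:
  φ: split at 2 digits → 86° and 29.315′; 86 + 29.315/60 = 86.488583
  S → negative
  Longitude: split at 3 digits → 036° and 3.01687′; 36 + 3.01687/60 = 36.050281
  hemisphere W, so the sign is −
Point 3:
  Latitude: 35° + 56/60 + 17.1/3600 = 35 + 0.933333 + 0.004750 = 35.938083
  S → negative
  λ: 94 + 48/60 + 45/3600 = 94.812500
  E → positive
Point 4:
  Latitude: 19.778′ = 0.329633°; total 38.329633
  S → negative
  Longitude: 146 + 33.155/60 = 146.552583
  W ⇒ negate
Point 5:
  φ: 24 + 11.913/60 = 24.198550
  hemisphere S, so the sign is −
  Lon: 177 + 31.85/60 = 177.530833
  E ⇒ keep positive
Point 6:
  Latitude: split at 2 digits → 39° and 20.9711′; 39 + 20.9711/60 = 39.349518
  N ⇒ keep positive
  Lon: split at 3 digits → 114° and 48.2637′; 114 + 48.2637/60 = 114.804395
  W → negative

1. -80.74697, -42.56397
2. -86.48858, -36.05028
3. -35.93808, 94.81250
4. -38.32963, -146.55258
5. -24.19855, 177.53083
6. 39.34952, -114.80440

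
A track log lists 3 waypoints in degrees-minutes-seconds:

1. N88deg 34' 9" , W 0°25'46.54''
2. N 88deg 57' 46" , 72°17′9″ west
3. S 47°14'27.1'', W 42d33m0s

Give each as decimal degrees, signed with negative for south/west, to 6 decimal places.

Point 1:
  Latitude: 34′ + 9″ = 34.15000′; 88 + 34.15000/60 = 88.5691667
  N → positive
  λ: 25′ + 46.54″ = 25.77567′; 0 + 25.77567/60 = 0.4295944
  W → negative
Point 2:
  φ: 57′ + 46″ = 57.76667′; 88 + 57.76667/60 = 88.9627778
  N ⇒ keep positive
  λ: 72° + 17/60 + 9/3600 = 72 + 0.283333 + 0.002500 = 72.2858333
  W ⇒ negate
Point 3:
  Latitude: 47 + 14/60 + 27.1/3600 = 47.2408611
  S ⇒ negate
  λ: 42° + 33/60 + 0/3600 = 42 + 0.550000 + 0.000000 = 42.5500000
  W → negative

1. 88.569167, -0.429594
2. 88.962778, -72.285833
3. -47.240861, -42.550000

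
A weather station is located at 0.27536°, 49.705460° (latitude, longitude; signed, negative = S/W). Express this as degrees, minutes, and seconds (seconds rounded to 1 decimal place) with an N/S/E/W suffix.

0°16′31.3″ N, 49°42′19.7″ E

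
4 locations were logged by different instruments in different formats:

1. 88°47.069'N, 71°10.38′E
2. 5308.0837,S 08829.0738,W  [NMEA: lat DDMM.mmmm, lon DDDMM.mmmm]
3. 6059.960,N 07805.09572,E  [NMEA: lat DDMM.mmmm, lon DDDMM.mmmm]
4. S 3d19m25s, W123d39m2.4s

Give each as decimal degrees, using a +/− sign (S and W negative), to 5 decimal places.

1. 88.78448, 71.17300
2. -53.13473, -88.48456
3. 60.99933, 78.08493
4. -3.32361, -123.65067

Point 1:
  φ: 88 + 47.069/60 = 88.784483
  N ⇒ keep positive
  Lon: 71 + 10.38/60 = 71.173000
  E → positive
Point 2:
  Lat: split at 2 digits → 53° and 8.0837′; 53 + 8.0837/60 = 53.134728
  S → negative
  Longitude: degrees = first 3 digits = 88, minutes = 29.0738; 88 + 29.0738/60 = 88.484563
  W → negative
Point 3:
  Latitude: split at 2 digits → 60° and 59.96′; 60 + 59.96/60 = 60.999333
  N → positive
  λ: split at 3 digits → 078° and 5.09572′; 78 + 5.09572/60 = 78.084929
  E ⇒ keep positive
Point 4:
  Latitude: 3 + 19/60 + 25/3600 = 3.323611
  S ⇒ negate
  λ: 123° + 39/60 + 2.4/3600 = 123 + 0.650000 + 0.000667 = 123.650667
  W → negative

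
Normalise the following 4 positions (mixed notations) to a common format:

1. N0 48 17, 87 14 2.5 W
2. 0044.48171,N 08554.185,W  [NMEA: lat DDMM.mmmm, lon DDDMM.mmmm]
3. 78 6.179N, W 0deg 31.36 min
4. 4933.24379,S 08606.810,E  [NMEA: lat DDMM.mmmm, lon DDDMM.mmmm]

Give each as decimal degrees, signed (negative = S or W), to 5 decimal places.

1. 0.80472, -87.23403
2. 0.74136, -85.90308
3. 78.10298, -0.52267
4. -49.55406, 86.11350

Point 1:
  φ: 48′ + 17″ = 48.28333′; 0 + 48.28333/60 = 0.804722
  N ⇒ keep positive
  Longitude: 14′ + 2.5″ = 14.04167′; 87 + 14.04167/60 = 87.234028
  hemisphere W, so the sign is −
Point 2:
  Latitude: split at 2 digits → 00° and 44.48171′; 0 + 44.48171/60 = 0.741362
  N → positive
  λ: split at 3 digits → 085° and 54.185′; 85 + 54.185/60 = 85.903083
  W → negative
Point 3:
  Latitude: 78 + 6.179/60 = 78.102983
  N ⇒ keep positive
  Lon: 0 + 31.36/60 = 0.522667
  hemisphere W, so the sign is −
Point 4:
  Lat: degrees = first 2 digits = 49, minutes = 33.24379; 49 + 33.24379/60 = 49.554063
  S ⇒ negate
  Lon: split at 3 digits → 086° and 6.81′; 86 + 6.81/60 = 86.113500
  E ⇒ keep positive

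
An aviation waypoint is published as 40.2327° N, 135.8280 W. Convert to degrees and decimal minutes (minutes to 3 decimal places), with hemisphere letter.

Lat: 40° + 0.232700 × 60 = 40° 13.96200′
Lon: fractional part 0.828000 → 49.68000 minutes

40° 13.962′ N, 135° 49.680′ W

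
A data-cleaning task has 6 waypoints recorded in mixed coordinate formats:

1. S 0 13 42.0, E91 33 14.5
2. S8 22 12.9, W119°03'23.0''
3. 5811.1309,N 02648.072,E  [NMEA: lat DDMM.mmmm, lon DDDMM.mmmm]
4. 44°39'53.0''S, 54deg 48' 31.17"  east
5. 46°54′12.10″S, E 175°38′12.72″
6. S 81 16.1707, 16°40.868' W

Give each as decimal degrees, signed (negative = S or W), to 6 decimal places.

Point 1:
  Lat: 0° + 13/60 + 42/3600 = 0 + 0.216667 + 0.011667 = 0.2283333
  S → negative
  Lon: 91 + 33/60 + 14.5/3600 = 91.5540278
  E → positive
Point 2:
  Latitude: 22′ + 12.9″ = 22.21500′; 8 + 22.21500/60 = 8.3702500
  S → negative
  Lon: 3′ + 23″ = 3.38333′; 119 + 3.38333/60 = 119.0563889
  W ⇒ negate
Point 3:
  φ: degrees = first 2 digits = 58, minutes = 11.1309; 58 + 11.1309/60 = 58.1855150
  N ⇒ keep positive
  Lon: degrees = first 3 digits = 26, minutes = 48.072; 26 + 48.072/60 = 26.8012000
  E ⇒ keep positive
Point 4:
  φ: 39′ + 53″ = 39.88333′; 44 + 39.88333/60 = 44.6647222
  S → negative
  Longitude: 54° + 48/60 + 31.17/3600 = 54 + 0.800000 + 0.008658 = 54.8086583
  E → positive
Point 5:
  Latitude: 46 + 54/60 + 12.1/3600 = 46.9033611
  S → negative
  Longitude: 175 + 38/60 + 12.72/3600 = 175.6368667
  E → positive
Point 6:
  Lat: 16.1707′ = 0.269512°; total 81.2695117
  S ⇒ negate
  λ: 40.868′ = 0.681133°; total 16.6811333
  hemisphere W, so the sign is −

1. -0.228333, 91.554028
2. -8.370250, -119.056389
3. 58.185515, 26.801200
4. -44.664722, 54.808658
5. -46.903361, 175.636867
6. -81.269512, -16.681133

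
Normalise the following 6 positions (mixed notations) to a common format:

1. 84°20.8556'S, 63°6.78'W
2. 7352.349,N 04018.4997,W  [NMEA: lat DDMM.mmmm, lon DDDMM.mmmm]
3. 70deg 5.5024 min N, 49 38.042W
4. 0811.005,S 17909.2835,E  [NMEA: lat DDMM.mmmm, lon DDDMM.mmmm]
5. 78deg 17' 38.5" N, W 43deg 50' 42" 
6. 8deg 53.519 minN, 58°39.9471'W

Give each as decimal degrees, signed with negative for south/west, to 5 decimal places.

1. -84.34759, -63.11300
2. 73.87248, -40.30833
3. 70.09171, -49.63403
4. -8.18342, 179.15473
5. 78.29403, -43.84500
6. 8.89198, -58.66579

Point 1:
  φ: 20.8556′ = 0.347593°; total 84.347593
  S ⇒ negate
  λ: 6.78′ = 0.113000°; total 63.113000
  W → negative
Point 2:
  Latitude: split at 2 digits → 73° and 52.349′; 73 + 52.349/60 = 73.872483
  N → positive
  Longitude: split at 3 digits → 040° and 18.4997′; 40 + 18.4997/60 = 40.308328
  W → negative
Point 3:
  φ: 5.5024′ = 0.091707°; total 70.091707
  N ⇒ keep positive
  Lon: 38.042′ = 0.634033°; total 49.634033
  W → negative
Point 4:
  Latitude: split at 2 digits → 08° and 11.005′; 8 + 11.005/60 = 8.183417
  hemisphere S, so the sign is −
  Longitude: degrees = first 3 digits = 179, minutes = 9.2835; 179 + 9.2835/60 = 179.154725
  E → positive
Point 5:
  φ: 78 + 17/60 + 38.5/3600 = 78.294028
  N ⇒ keep positive
  λ: 50′ + 42″ = 50.70000′; 43 + 50.70000/60 = 43.845000
  hemisphere W, so the sign is −
Point 6:
  φ: 53.519′ = 0.891983°; total 8.891983
  N ⇒ keep positive
  λ: 58 + 39.9471/60 = 58.665785
  W ⇒ negate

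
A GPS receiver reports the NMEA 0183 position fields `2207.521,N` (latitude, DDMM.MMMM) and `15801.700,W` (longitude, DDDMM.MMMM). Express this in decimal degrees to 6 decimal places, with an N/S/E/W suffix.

22.125350° N, 158.028333° W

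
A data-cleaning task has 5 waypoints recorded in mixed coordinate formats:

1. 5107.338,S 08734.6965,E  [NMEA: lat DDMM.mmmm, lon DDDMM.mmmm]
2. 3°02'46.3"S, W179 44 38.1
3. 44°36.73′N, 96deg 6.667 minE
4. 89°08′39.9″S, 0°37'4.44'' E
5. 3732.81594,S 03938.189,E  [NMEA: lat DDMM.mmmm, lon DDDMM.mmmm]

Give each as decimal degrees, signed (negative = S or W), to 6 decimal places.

1. -51.122300, 87.578275
2. -3.046194, -179.743917
3. 44.612167, 96.111117
4. -89.144417, 0.617900
5. -37.546932, 39.636483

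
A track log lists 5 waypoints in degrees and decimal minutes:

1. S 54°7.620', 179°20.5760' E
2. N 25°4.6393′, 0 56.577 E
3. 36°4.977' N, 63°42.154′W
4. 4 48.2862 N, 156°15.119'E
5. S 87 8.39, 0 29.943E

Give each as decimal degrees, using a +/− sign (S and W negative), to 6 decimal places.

1. -54.127000, 179.342933
2. 25.077322, 0.942950
3. 36.082950, -63.702567
4. 4.804770, 156.251983
5. -87.139833, 0.499050

Point 1:
  Latitude: 7.62′ = 0.127000°; total 54.1270000
  S ⇒ negate
  Lon: 20.576′ = 0.342933°; total 179.3429333
  E ⇒ keep positive
Point 2:
  φ: 4.6393′ = 0.077322°; total 25.0773217
  N → positive
  Longitude: 56.577′ = 0.942950°; total 0.9429500
  E → positive
Point 3:
  φ: 36 + 4.977/60 = 36.0829500
  N → positive
  Lon: 63 + 42.154/60 = 63.7025667
  W ⇒ negate
Point 4:
  Lat: 48.2862′ = 0.804770°; total 4.8047700
  N ⇒ keep positive
  λ: 15.119′ = 0.251983°; total 156.2519833
  E ⇒ keep positive
Point 5:
  Latitude: 87 + 8.39/60 = 87.1398333
  hemisphere S, so the sign is −
  λ: 29.943′ = 0.499050°; total 0.4990500
  E ⇒ keep positive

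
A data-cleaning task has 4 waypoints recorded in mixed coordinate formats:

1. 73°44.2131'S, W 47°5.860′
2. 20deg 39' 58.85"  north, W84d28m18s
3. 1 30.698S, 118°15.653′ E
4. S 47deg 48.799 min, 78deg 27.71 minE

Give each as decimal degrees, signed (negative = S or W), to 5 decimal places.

1. -73.73689, -47.09767
2. 20.66635, -84.47167
3. -1.51163, 118.26088
4. -47.81332, 78.46183

Point 1:
  Lat: 73 + 44.2131/60 = 73.736885
  S → negative
  Longitude: 47 + 5.86/60 = 47.097667
  W → negative
Point 2:
  Latitude: 39′ + 58.85″ = 39.98083′; 20 + 39.98083/60 = 20.666347
  N ⇒ keep positive
  λ: 84 + 28/60 + 18/3600 = 84.471667
  hemisphere W, so the sign is −
Point 3:
  φ: 30.698′ = 0.511633°; total 1.511633
  hemisphere S, so the sign is −
  Lon: 15.653′ = 0.260883°; total 118.260883
  E → positive
Point 4:
  φ: 47 + 48.799/60 = 47.813317
  S ⇒ negate
  Longitude: 78 + 27.71/60 = 78.461833
  E → positive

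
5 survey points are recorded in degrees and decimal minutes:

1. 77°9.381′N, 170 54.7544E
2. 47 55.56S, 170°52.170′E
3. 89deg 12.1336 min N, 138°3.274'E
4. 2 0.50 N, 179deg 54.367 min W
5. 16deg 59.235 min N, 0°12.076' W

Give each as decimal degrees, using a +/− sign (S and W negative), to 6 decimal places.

1. 77.156350, 170.912573
2. -47.926000, 170.869500
3. 89.202227, 138.054567
4. 2.008333, -179.906117
5. 16.987250, -0.201267

Point 1:
  Lat: 9.381′ = 0.156350°; total 77.1563500
  N ⇒ keep positive
  λ: 54.7544′ = 0.912573°; total 170.9125733
  E ⇒ keep positive
Point 2:
  Lat: 55.56′ = 0.926000°; total 47.9260000
  S ⇒ negate
  Longitude: 52.17′ = 0.869500°; total 170.8695000
  E ⇒ keep positive
Point 3:
  Lat: 12.1336′ = 0.202227°; total 89.2022267
  N → positive
  λ: 138 + 3.274/60 = 138.0545667
  E ⇒ keep positive
Point 4:
  φ: 2 + 0.5/60 = 2.0083333
  N ⇒ keep positive
  λ: 179 + 54.367/60 = 179.9061167
  hemisphere W, so the sign is −
Point 5:
  Latitude: 59.235′ = 0.987250°; total 16.9872500
  N → positive
  Lon: 12.076′ = 0.201267°; total 0.2012667
  W ⇒ negate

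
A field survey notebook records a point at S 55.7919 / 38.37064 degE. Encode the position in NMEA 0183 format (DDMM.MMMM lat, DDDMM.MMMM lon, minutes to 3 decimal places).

5547.514,S / 03822.238,E

φ: 55° + 0.791900 × 60 = 55° 47.51400′
λ: minutes = (38.370640 − 38) × 60 = 22.23840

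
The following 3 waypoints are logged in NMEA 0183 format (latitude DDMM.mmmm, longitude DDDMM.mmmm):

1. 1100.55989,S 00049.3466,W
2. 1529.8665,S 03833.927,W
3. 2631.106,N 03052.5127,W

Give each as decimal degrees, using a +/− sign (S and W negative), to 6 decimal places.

1. -11.009332, -0.822443
2. -15.497775, -38.565450
3. 26.518433, -30.875212

Point 1:
  Latitude: split at 2 digits → 11° and 0.55989′; 11 + 0.55989/60 = 11.0093315
  S → negative
  Longitude: split at 3 digits → 000° and 49.3466′; 0 + 49.3466/60 = 0.8224433
  hemisphere W, so the sign is −
Point 2:
  φ: split at 2 digits → 15° and 29.8665′; 15 + 29.8665/60 = 15.4977750
  S ⇒ negate
  Longitude: degrees = first 3 digits = 38, minutes = 33.927; 38 + 33.927/60 = 38.5654500
  W ⇒ negate
Point 3:
  φ: split at 2 digits → 26° and 31.106′; 26 + 31.106/60 = 26.5184333
  N → positive
  Lon: degrees = first 3 digits = 30, minutes = 52.5127; 30 + 52.5127/60 = 30.8752117
  W ⇒ negate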